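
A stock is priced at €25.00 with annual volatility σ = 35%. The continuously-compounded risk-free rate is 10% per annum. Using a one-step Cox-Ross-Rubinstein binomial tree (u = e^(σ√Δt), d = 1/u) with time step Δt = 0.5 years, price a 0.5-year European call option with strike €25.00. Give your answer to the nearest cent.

€3.61

CRR parameters: u = e^(σ√Δt) = e^(0.35·√0.5) = 1.2808, d = 1/u = 0.7808
Per-period rate: rΔt = 0.1·0.5 = 0.05, so R = e^0.05 = 1.0513
Risk-neutral probability p = (e^0.05 − 0.7808)/(1.2808 − 0.7808) = 0.2705/0.5000 = 0.5410
Terminal stock prices: S_u = 32.02, S_d = 19.52
Terminal payoffs (S − K): max(7.02, 0) = 7.02, max(-5.481, 0) = 0
Node 0 (S = 25): V_0 = e^(−0.05)·[0.5410·7.0201 + 0.4590·0.0000] = 3.6125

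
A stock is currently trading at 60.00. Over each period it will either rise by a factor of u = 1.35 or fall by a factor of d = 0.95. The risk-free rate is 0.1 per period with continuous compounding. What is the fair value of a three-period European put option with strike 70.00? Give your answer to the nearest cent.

3.15

Risk-neutral probability p = (e^0.1 − 0.95)/(1.35 − 0.95) = 0.1552/0.4000 = 0.3879
Terminal stock prices: S_uuu = 147.6, S_uud = 103.9, S_udd = 73.1, S_ddd = 51.44
Terminal payoffs (K − S): max(-77.62, 0) = 0, max(-33.88, 0) = 0, max(-3.102, 0) = 0, max(18.56, 0) = 18.56
Node uu (S = 109.4): V_uu = e^(−0.1)·[0.3879·0.0000 + 0.6121·0.0000] = 0.0000
Node ud (S = 76.95): V_ud = e^(−0.1)·[0.3879·0.0000 + 0.6121·0.0000] = 0.0000
Node dd (S = 54.15): V_dd = e^(−0.1)·[0.3879·0.0000 + 0.6121·18.5575] = 10.2776
Node u (S = 81): V_u = e^(−0.1)·[0.3879·0.0000 + 0.6121·0.0000] = 0.0000
Node d (S = 57): V_d = e^(−0.1)·[0.3879·0.0000 + 0.6121·10.2776] = 5.6920
Node 0 (S = 60): V_0 = e^(−0.1)·[0.3879·0.0000 + 0.6121·5.6920] = 3.1524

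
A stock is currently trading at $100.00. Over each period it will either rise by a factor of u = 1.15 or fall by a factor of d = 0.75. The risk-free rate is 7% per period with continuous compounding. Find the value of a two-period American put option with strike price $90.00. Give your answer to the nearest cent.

Risk-neutral probability p = (e^0.07 − 0.75)/(1.15 − 0.75) = 0.3225/0.4000 = 0.8063
Terminal stock prices: S_uu = 132.2, S_ud = 86.25, S_dd = 56.25
Terminal payoffs (K − S): max(-42.25, 0) = 0, max(3.75, 0) = 3.75, max(33.75, 0) = 33.75
Node u (S = 115): continuation = e^(−0.07)·[0.8063·0.0000 + 0.1937·3.7500] = 0.6774; exercise value = 0.0000 ≤ continuation, so V_u = 0.6774
Node d (S = 75): continuation = e^(−0.07)·[0.8063·3.7500 + 0.1937·33.7500] = 8.9154; exercise value = 15.0000 > continuation, so V_d = 15.0000 (exercise)
Node 0 (S = 100): continuation = e^(−0.07)·[0.8063·0.6774 + 0.1937·15.0000] = 3.2187; exercise value = 0.0000 ≤ continuation, so V_0 = 3.2187

$3.22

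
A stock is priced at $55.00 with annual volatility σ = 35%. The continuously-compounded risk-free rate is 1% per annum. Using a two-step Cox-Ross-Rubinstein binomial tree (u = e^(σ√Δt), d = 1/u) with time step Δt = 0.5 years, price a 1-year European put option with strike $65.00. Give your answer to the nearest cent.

$14.38

CRR parameters: u = e^(σ√Δt) = e^(0.35·√0.5) = 1.2808, d = 1/u = 0.7808
Per-period rate: rΔt = 0.01·0.5 = 0.005, so R = e^0.005 = 1.0050
Risk-neutral probability p = (e^0.005 − 0.7808)/(1.2808 − 0.7808) = 0.2243/0.5000 = 0.4485
Terminal stock prices: S_uu = 90.23, S_ud = 55, S_dd = 33.53
Terminal payoffs (K − S): max(-25.23, 0) = 0, max(10, 0) = 10, max(31.47, 0) = 31.47
Node u (S = 70.44): V_u = e^(−0.005)·[0.4485·0.0000 + 0.5515·10.0000] = 5.4878
Node d (S = 42.94): V_d = e^(−0.005)·[0.4485·10.0000 + 0.5515·31.4728] = 21.7340
Node 0 (S = 55): V_0 = e^(−0.005)·[0.4485·5.4878 + 0.5515·21.7340] = 14.3761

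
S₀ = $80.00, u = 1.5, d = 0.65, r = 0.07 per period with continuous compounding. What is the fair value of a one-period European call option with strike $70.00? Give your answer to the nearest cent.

Risk-neutral probability p = (e^0.07 − 0.65)/(1.5 − 0.65) = 0.4225/0.8500 = 0.4971
Terminal stock prices: S_u = 120, S_d = 52
Terminal payoffs (S − K): max(50, 0) = 50, max(-18, 0) = 0
Node 0 (S = 80): V_0 = e^(−0.07)·[0.4971·50.0000 + 0.5029·0.0000] = 23.1732

$23.17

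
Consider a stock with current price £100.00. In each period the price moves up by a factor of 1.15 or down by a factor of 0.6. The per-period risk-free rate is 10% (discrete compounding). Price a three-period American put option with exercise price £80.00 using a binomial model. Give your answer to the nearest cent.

£2.44

Risk-neutral probability p = (1 + 0.1 − 0.6)/(1.15 − 0.6) = 0.5000/0.5500 = 0.9091
Terminal stock prices: S_uuu = 152.1, S_uud = 79.35, S_udd = 41.4, S_ddd = 21.6
Terminal payoffs (K − S): max(-72.09, 0) = 0, max(0.65, 0) = 0.65, max(38.6, 0) = 38.6, max(58.4, 0) = 58.4
Node uu (S = 132.2): continuation = 1/1.1·[0.9091·0.0000 + 0.0909·0.6500] = 0.0537; exercise value = 0.0000 ≤ continuation, so V_uu = 0.0537
Node ud (S = 69): continuation = 1/1.1·[0.9091·0.6500 + 0.0909·38.6000] = 3.7273; exercise value = 11.0000 > continuation, so V_ud = 11.0000 (exercise)
Node dd (S = 36): continuation = 1/1.1·[0.9091·38.6000 + 0.0909·58.4000] = 36.7273; exercise value = 44.0000 > continuation, so V_dd = 44.0000 (exercise)
Node u (S = 115): continuation = 1/1.1·[0.9091·0.0537 + 0.0909·11.0000] = 0.9535; exercise value = 0.0000 ≤ continuation, so V_u = 0.9535
Node d (S = 60): continuation = 1/1.1·[0.9091·11.0000 + 0.0909·44.0000] = 12.7273; exercise value = 20.0000 > continuation, so V_d = 20.0000 (exercise)
Node 0 (S = 100): continuation = 1/1.1·[0.9091·0.9535 + 0.0909·20.0000] = 2.4409; exercise value = 0.0000 ≤ continuation, so V_0 = 2.4409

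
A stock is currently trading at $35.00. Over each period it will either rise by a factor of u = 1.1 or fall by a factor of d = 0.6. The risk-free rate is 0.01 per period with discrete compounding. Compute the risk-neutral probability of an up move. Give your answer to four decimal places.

Risk-neutral probability p = (1 + 0.01 − 0.6)/(1.1 − 0.6) = 0.4100/0.5000 = 0.8200

p = 0.8200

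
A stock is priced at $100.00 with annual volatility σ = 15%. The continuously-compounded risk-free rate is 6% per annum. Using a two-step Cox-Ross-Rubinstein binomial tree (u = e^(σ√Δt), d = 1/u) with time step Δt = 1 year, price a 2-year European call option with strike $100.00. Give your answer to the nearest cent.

CRR parameters: u = e^(σ√Δt) = e^(0.15·√1) = 1.1618, d = 1/u = 0.8607
Per-period rate: rΔt = 0.06·1 = 0.06, so R = e^0.06 = 1.0618
Risk-neutral probability p = (e^0.06 − 0.8607)/(1.1618 − 0.8607) = 0.2011/0.3011 = 0.6679
Terminal stock prices: S_uu = 135, S_ud = 100, S_dd = 74.08
Terminal payoffs (S − K): max(34.99, 0) = 34.99, max(0, 0) = 0, max(-25.92, 0) = 0
Node u (S = 116.2): V_u = e^(−0.06)·[0.6679·34.9859 + 0.3321·0.0000] = 22.0070
Node d (S = 86.07): V_d = e^(−0.06)·[0.6679·0.0000 + 0.3321·0.0000] = 0.0000
Node 0 (S = 100): V_0 = e^(−0.06)·[0.6679·22.0070 + 0.3321·0.0000] = 13.8429

$13.84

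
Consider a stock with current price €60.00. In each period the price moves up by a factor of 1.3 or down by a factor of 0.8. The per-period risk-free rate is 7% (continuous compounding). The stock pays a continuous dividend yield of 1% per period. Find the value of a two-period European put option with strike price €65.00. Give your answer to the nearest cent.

Per-period risk-free factor R = e^0.07 = 1.0725; dividend-adjusted growth = e^(0.07−0.01) = 1.0618.
Risk-neutral probability p = (1.0618 − 0.8)/(1.3 − 0.8) = 0.2618/0.5000 = 0.5237
Terminal stock prices: S_uu = 101.4, S_ud = 62.4, S_dd = 38.4
Terminal payoffs (K − S): max(-36.4, 0) = 0, max(2.6, 0) = 2.6, max(26.6, 0) = 26.6
Node u (S = 78): V_u = e^(−0.07)·[0.5237·0.0000 + 0.4763·2.6000] = 1.1547
Node d (S = 48): V_d = e^(−0.07)·[0.5237·2.6000 + 0.4763·26.6000] = 13.0832
Node 0 (S = 60): V_0 = e^(−0.07)·[0.5237·1.1547 + 0.4763·13.0832] = 6.3744

€6.37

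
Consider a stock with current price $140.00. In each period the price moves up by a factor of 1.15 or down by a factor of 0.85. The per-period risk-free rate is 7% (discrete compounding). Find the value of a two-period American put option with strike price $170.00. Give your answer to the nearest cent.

Risk-neutral probability p = (1 + 0.07 − 0.85)/(1.15 − 0.85) = 0.2200/0.3000 = 0.7333
Terminal stock prices: S_uu = 185.1, S_ud = 136.8, S_dd = 101.1
Terminal payoffs (K − S): max(-15.15, 0) = 0, max(33.15, 0) = 33.15, max(68.85, 0) = 68.85
Node u (S = 161): continuation = 1/1.07·[0.7333·0.0000 + 0.2667·33.1500] = 8.2617; exercise value = 9.0000 > continuation, so V_u = 9.0000 (exercise)
Node d (S = 119): continuation = 1/1.07·[0.7333·33.1500 + 0.2667·68.8500] = 39.8785; exercise value = 51.0000 > continuation, so V_d = 51.0000 (exercise)
Node 0 (S = 140): continuation = 1/1.07·[0.7333·9.0000 + 0.2667·51.0000] = 18.8785; exercise value = 30.0000 > continuation, so V_0 = 30.0000 (exercise)

$30.00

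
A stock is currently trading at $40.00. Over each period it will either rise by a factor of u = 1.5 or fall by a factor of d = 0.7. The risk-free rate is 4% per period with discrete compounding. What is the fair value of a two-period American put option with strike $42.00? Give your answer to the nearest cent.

$7.74

Risk-neutral probability p = (1 + 0.04 − 0.7)/(1.5 − 0.7) = 0.3400/0.8000 = 0.4250
Terminal stock prices: S_uu = 90, S_ud = 42, S_dd = 19.6
Terminal payoffs (K − S): max(-48, 0) = 0, max(0, 0) = 0, max(22.4, 0) = 22.4
Node u (S = 60): continuation = 1/1.04·[0.4250·0.0000 + 0.5750·0.0000] = 0.0000; exercise value = 0.0000 ≤ continuation, so V_u = 0.0000
Node d (S = 28): continuation = 1/1.04·[0.4250·0.0000 + 0.5750·22.4000] = 12.3846; exercise value = 14.0000 > continuation, so V_d = 14.0000 (exercise)
Node 0 (S = 40): continuation = 1/1.04·[0.4250·0.0000 + 0.5750·14.0000] = 7.7404; exercise value = 2.0000 ≤ continuation, so V_0 = 7.7404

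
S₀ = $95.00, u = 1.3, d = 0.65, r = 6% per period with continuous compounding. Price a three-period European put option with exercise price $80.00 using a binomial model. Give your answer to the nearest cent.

$8.15

Risk-neutral probability p = (e^0.06 − 0.65)/(1.3 − 0.65) = 0.4118/0.6500 = 0.6336
Terminal stock prices: S_uuu = 208.7, S_uud = 104.4, S_udd = 52.18, S_ddd = 26.09
Terminal payoffs (K − S): max(-128.7, 0) = 0, max(-24.36, 0) = 0, max(27.82, 0) = 27.82, max(53.91, 0) = 53.91
Node uu (S = 160.6): V_uu = e^(−0.06)·[0.6336·0.0000 + 0.3664·0.0000] = 0.0000
Node ud (S = 80.28): V_ud = e^(−0.06)·[0.6336·0.0000 + 0.3664·27.8212] = 9.6002
Node dd (S = 40.14): V_dd = e^(−0.06)·[0.6336·27.8212 + 0.3664·53.9106] = 35.2037
Node u (S = 123.5): V_u = e^(−0.06)·[0.6336·0.0000 + 0.3664·9.6002] = 3.3127
Node d (S = 61.75): V_d = e^(−0.06)·[0.6336·9.6002 + 0.3664·35.2037] = 17.8761
Node 0 (S = 95): V_0 = e^(−0.06)·[0.6336·3.3127 + 0.3664·17.8761] = 8.1451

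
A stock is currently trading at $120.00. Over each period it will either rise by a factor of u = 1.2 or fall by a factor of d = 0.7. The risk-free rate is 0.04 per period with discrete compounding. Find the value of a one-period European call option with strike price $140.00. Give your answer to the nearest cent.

Risk-neutral probability p = (1 + 0.04 − 0.7)/(1.2 − 0.7) = 0.3400/0.5000 = 0.6800
Terminal stock prices: S_u = 144, S_d = 84
Terminal payoffs (S − K): max(4, 0) = 4, max(-56, 0) = 0
Node 0 (S = 120): V_0 = 1/1.04·[0.6800·4.0000 + 0.3200·0.0000] = 2.6154

$2.62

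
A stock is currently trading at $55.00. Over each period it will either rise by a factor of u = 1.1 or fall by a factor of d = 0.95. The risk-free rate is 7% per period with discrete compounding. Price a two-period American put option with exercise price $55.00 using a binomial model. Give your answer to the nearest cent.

Risk-neutral probability p = (1 + 0.07 − 0.95)/(1.1 − 0.95) = 0.1200/0.1500 = 0.8000
Terminal stock prices: S_uu = 66.55, S_ud = 57.48, S_dd = 49.64
Terminal payoffs (K − S): max(-11.55, 0) = 0, max(-2.475, 0) = 0, max(5.363, 0) = 5.363
Node u (S = 60.5): continuation = 1/1.07·[0.8000·0.0000 + 0.2000·0.0000] = 0.0000; exercise value = 0.0000 ≤ continuation, so V_u = 0.0000
Node d (S = 52.25): continuation = 1/1.07·[0.8000·0.0000 + 0.2000·5.3625] = 1.0023; exercise value = 2.7500 > continuation, so V_d = 2.7500 (exercise)
Node 0 (S = 55): continuation = 1/1.07·[0.8000·0.0000 + 0.2000·2.7500] = 0.5140; exercise value = 0.0000 ≤ continuation, so V_0 = 0.5140

$0.51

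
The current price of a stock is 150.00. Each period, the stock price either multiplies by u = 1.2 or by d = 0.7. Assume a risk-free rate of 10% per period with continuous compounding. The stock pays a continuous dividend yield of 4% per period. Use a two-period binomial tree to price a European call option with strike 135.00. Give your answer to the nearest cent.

Per-period risk-free factor R = e^0.1 = 1.1052; dividend-adjusted growth = e^(0.1−0.04) = 1.0618.
Risk-neutral probability p = (1.0618 − 0.7)/(1.2 − 0.7) = 0.3618/0.5000 = 0.7237
Terminal stock prices: S_uu = 216, S_ud = 126, S_dd = 73.5
Terminal payoffs (S − K): max(81, 0) = 81, max(-9, 0) = 0, max(-61.5, 0) = 0
Node u (S = 180): V_u = e^(−0.1)·[0.7237·81.0000 + 0.2763·0.0000] = 53.0393
Node d (S = 105): V_d = e^(−0.1)·[0.7237·0.0000 + 0.2763·0.0000] = 0.0000
Node 0 (S = 150): V_0 = e^(−0.1)·[0.7237·53.0393 + 0.2763·0.0000] = 34.7305

34.73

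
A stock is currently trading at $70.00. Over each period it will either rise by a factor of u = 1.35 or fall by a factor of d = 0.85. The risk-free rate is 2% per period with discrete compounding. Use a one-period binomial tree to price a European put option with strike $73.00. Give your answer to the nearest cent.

$8.74

Risk-neutral probability p = (1 + 0.02 − 0.85)/(1.35 − 0.85) = 0.1700/0.5000 = 0.3400
Terminal stock prices: S_u = 94.5, S_d = 59.5
Terminal payoffs (K − S): max(-21.5, 0) = 0, max(13.5, 0) = 13.5
Node 0 (S = 70): V_0 = 1/1.02·[0.3400·0.0000 + 0.6600·13.5000] = 8.7353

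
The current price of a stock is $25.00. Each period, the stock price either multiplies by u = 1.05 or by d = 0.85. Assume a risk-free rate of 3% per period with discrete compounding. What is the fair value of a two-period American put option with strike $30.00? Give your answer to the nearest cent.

Risk-neutral probability p = (1 + 0.03 − 0.85)/(1.05 − 0.85) = 0.1800/0.2000 = 0.9000
Terminal stock prices: S_uu = 27.56, S_ud = 22.31, S_dd = 18.06
Terminal payoffs (K − S): max(2.438, 0) = 2.438, max(7.688, 0) = 7.688, max(11.94, 0) = 11.94
Node u (S = 26.25): continuation = 1/1.03·[0.9000·2.4375 + 0.1000·7.6875] = 2.8762; exercise value = 3.7500 > continuation, so V_u = 3.7500 (exercise)
Node d (S = 21.25): continuation = 1/1.03·[0.9000·7.6875 + 0.1000·11.9375] = 7.8762; exercise value = 8.7500 > continuation, so V_d = 8.7500 (exercise)
Node 0 (S = 25): continuation = 1/1.03·[0.9000·3.7500 + 0.1000·8.7500] = 4.1262; exercise value = 5.0000 > continuation, so V_0 = 5.0000 (exercise)

$5.00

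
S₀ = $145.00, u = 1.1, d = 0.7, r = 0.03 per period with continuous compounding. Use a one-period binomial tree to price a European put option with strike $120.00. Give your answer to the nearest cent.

Risk-neutral probability p = (e^0.03 − 0.7)/(1.1 − 0.7) = 0.3305/0.4000 = 0.8261
Terminal stock prices: S_u = 159.5, S_d = 101.5
Terminal payoffs (K − S): max(-39.5, 0) = 0, max(18.5, 0) = 18.5
Node 0 (S = 145): V_0 = e^(−0.03)·[0.8261·0.0000 + 0.1739·18.5000] = 3.1214

$3.12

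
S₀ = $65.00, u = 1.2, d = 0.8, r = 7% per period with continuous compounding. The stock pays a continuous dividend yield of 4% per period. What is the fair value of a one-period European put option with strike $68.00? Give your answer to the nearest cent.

Per-period risk-free factor R = e^0.07 = 1.0725; dividend-adjusted growth = e^(0.07−0.04) = 1.0305.
Risk-neutral probability p = (1.0305 − 0.8)/(1.2 − 0.8) = 0.2305/0.4000 = 0.5761
Terminal stock prices: S_u = 78, S_d = 52
Terminal payoffs (K − S): max(-10, 0) = 0, max(16, 0) = 16
Node 0 (S = 65): V_0 = e^(−0.07)·[0.5761·0.0000 + 0.4239·16.0000] = 6.3233

$6.32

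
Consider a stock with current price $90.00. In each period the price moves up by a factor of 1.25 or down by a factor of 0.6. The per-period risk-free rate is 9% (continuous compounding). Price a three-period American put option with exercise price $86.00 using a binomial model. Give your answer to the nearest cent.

$10.00

Risk-neutral probability p = (e^0.09 − 0.6)/(1.25 − 0.6) = 0.4942/0.6500 = 0.7603
Terminal stock prices: S_uuu = 175.8, S_uud = 84.38, S_udd = 40.5, S_ddd = 19.44
Terminal payoffs (K − S): max(-89.78, 0) = 0, max(1.625, 0) = 1.625, max(45.5, 0) = 45.5, max(66.56, 0) = 66.56
Node uu (S = 140.6): continuation = e^(−0.09)·[0.7603·0.0000 + 0.2397·1.6250] = 0.3560; exercise value = 0.0000 ≤ continuation, so V_uu = 0.3560
Node ud (S = 67.5): continuation = e^(−0.09)·[0.7603·1.6250 + 0.2397·45.5000] = 11.0981; exercise value = 18.5000 > continuation, so V_ud = 18.5000 (exercise)
Node dd (S = 32.4): continuation = e^(−0.09)·[0.7603·45.5000 + 0.2397·66.5600] = 46.1981; exercise value = 53.6000 > continuation, so V_dd = 53.6000 (exercise)
Node u (S = 112.5): continuation = e^(−0.09)·[0.7603·0.3560 + 0.2397·18.5000] = 4.3007; exercise value = 0.0000 ≤ continuation, so V_u = 4.3007
Node d (S = 54): continuation = e^(−0.09)·[0.7603·18.5000 + 0.2397·53.6000] = 24.5981; exercise value = 32.0000 > continuation, so V_d = 32.0000 (exercise)
Node 0 (S = 90): continuation = e^(−0.09)·[0.7603·4.3007 + 0.2397·32.0000] = 9.9994; exercise value = 0.0000 ≤ continuation, so V_0 = 9.9994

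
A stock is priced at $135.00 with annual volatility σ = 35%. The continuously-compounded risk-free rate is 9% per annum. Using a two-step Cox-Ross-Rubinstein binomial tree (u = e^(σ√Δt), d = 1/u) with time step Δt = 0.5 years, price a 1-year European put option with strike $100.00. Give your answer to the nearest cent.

$3.57

CRR parameters: u = e^(σ√Δt) = e^(0.35·√0.5) = 1.2808, d = 1/u = 0.7808
Per-period rate: rΔt = 0.09·0.5 = 0.045, so R = e^0.045 = 1.0460
Risk-neutral probability p = (e^0.045 − 0.7808)/(1.2808 − 0.7808) = 0.2653/0.5000 = 0.5305
Terminal stock prices: S_uu = 221.5, S_ud = 135, S_dd = 82.29
Terminal payoffs (K − S): max(-121.5, 0) = 0, max(-35, 0) = 0, max(17.71, 0) = 17.71
Node u (S = 172.9): V_u = e^(−0.045)·[0.5305·0.0000 + 0.4695·0.0000] = 0.0000
Node d (S = 105.4): V_d = e^(−0.045)·[0.5305·0.0000 + 0.4695·17.7058] = 7.9473
Node 0 (S = 135): V_0 = e^(−0.045)·[0.5305·0.0000 + 0.4695·7.9473] = 3.5671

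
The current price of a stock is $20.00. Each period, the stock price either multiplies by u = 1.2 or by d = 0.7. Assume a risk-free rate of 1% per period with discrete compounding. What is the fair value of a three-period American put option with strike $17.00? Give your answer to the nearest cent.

Risk-neutral probability p = (1 + 0.01 − 0.7)/(1.2 − 0.7) = 0.3100/0.5000 = 0.6200
Terminal stock prices: S_uuu = 34.56, S_uud = 20.16, S_udd = 11.76, S_ddd = 6.86
Terminal payoffs (K − S): max(-17.56, 0) = 0, max(-3.16, 0) = 0, max(5.24, 0) = 5.24, max(10.14, 0) = 10.14
Node uu (S = 28.8): continuation = 1/1.01·[0.6200·0.0000 + 0.3800·0.0000] = 0.0000; exercise value = 0.0000 ≤ continuation, so V_uu = 0.0000
Node ud (S = 16.8): continuation = 1/1.01·[0.6200·0.0000 + 0.3800·5.2400] = 1.9715; exercise value = 0.2000 ≤ continuation, so V_ud = 1.9715
Node dd (S = 9.8): continuation = 1/1.01·[0.6200·5.2400 + 0.3800·10.1400] = 7.0317; exercise value = 7.2000 > continuation, so V_dd = 7.2000 (exercise)
Node u (S = 24): continuation = 1/1.01·[0.6200·0.0000 + 0.3800·1.9715] = 0.7417; exercise value = 0.0000 ≤ continuation, so V_u = 0.7417
Node d (S = 14): continuation = 1/1.01·[0.6200·1.9715 + 0.3800·7.2000] = 3.9191; exercise value = 3.0000 ≤ continuation, so V_d = 3.9191
Node 0 (S = 20): continuation = 1/1.01·[0.6200·0.7417 + 0.3800·3.9191] = 1.9299; exercise value = 0.0000 ≤ continuation, so V_0 = 1.9299

$1.93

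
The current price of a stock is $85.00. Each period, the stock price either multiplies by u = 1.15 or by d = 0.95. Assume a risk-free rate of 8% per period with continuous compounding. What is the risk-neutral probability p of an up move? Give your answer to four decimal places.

p = 0.6664

Risk-neutral probability p = (e^0.08 − 0.95)/(1.15 − 0.95) = 0.1333/0.2000 = 0.6664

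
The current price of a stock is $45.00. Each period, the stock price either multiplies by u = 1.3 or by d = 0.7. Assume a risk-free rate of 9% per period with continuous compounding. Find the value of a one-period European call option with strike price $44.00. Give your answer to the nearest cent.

Risk-neutral probability p = (e^0.09 − 0.7)/(1.3 − 0.7) = 0.3942/0.6000 = 0.6570
Terminal stock prices: S_u = 58.5, S_d = 31.5
Terminal payoffs (S − K): max(14.5, 0) = 14.5, max(-12.5, 0) = 0
Node 0 (S = 45): V_0 = e^(−0.09)·[0.6570·14.5000 + 0.3430·0.0000] = 8.7060

$8.71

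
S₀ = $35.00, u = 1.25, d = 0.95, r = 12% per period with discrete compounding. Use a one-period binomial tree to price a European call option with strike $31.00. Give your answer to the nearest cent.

$7.32

Risk-neutral probability p = (1 + 0.12 − 0.95)/(1.25 − 0.95) = 0.1700/0.3000 = 0.5667
Terminal stock prices: S_u = 43.75, S_d = 33.25
Terminal payoffs (S − K): max(12.75, 0) = 12.75, max(2.25, 0) = 2.25
Node 0 (S = 35): V_0 = 1/1.12·[0.5667·12.7500 + 0.4333·2.2500] = 7.3214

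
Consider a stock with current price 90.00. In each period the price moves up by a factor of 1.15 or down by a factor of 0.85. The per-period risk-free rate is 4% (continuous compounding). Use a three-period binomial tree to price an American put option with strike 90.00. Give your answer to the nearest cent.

5.86

Risk-neutral probability p = (e^0.04 − 0.85)/(1.15 − 0.85) = 0.1908/0.3000 = 0.6360
Terminal stock prices: S_uuu = 136.9, S_uud = 101.2, S_udd = 74.78, S_ddd = 55.27
Terminal payoffs (K − S): max(-46.88, 0) = 0, max(-11.17, 0) = 0, max(15.22, 0) = 15.22, max(34.73, 0) = 34.73
Node uu (S = 119): continuation = e^(−0.04)·[0.6360·0.0000 + 0.3640·0.0000] = 0.0000; exercise value = 0.0000 ≤ continuation, so V_uu = 0.0000
Node ud (S = 87.97): continuation = e^(−0.04)·[0.6360·0.0000 + 0.3640·15.2213] = 5.3228; exercise value = 2.0250 ≤ continuation, so V_ud = 5.3228
Node dd (S = 65.02): continuation = e^(−0.04)·[0.6360·15.2213 + 0.3640·34.7288] = 21.4460; exercise value = 24.9750 > continuation, so V_dd = 24.9750 (exercise)
Node u (S = 103.5): continuation = e^(−0.04)·[0.6360·0.0000 + 0.3640·5.3228] = 1.8613; exercise value = 0.0000 ≤ continuation, so V_u = 1.8613
Node d (S = 76.5): continuation = e^(−0.04)·[0.6360·5.3228 + 0.3640·24.9750] = 11.9863; exercise value = 13.5000 > continuation, so V_d = 13.5000 (exercise)
Node 0 (S = 90): continuation = e^(−0.04)·[0.6360·1.8613 + 0.3640·13.5000] = 5.8583; exercise value = 0.0000 ≤ continuation, so V_0 = 5.8583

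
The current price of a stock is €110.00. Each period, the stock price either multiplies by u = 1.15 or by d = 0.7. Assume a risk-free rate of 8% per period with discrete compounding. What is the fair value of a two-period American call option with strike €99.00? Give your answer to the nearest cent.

Risk-neutral probability p = (1 + 0.08 − 0.7)/(1.15 − 0.7) = 0.3800/0.4500 = 0.8444
Terminal stock prices: S_uu = 145.5, S_ud = 88.55, S_dd = 53.9
Terminal payoffs (S − K): max(46.47, 0) = 46.47, max(-10.45, 0) = 0, max(-45.1, 0) = 0
Node u (S = 126.5): continuation = 1/1.08·[0.8444·46.4750 + 0.1556·0.0000] = 36.3385; exercise value = 27.5000 ≤ continuation, so V_u = 36.3385
Node d (S = 77): continuation = 1/1.08·[0.8444·0.0000 + 0.1556·0.0000] = 0.0000; exercise value = 0.0000 ≤ continuation, so V_d = 0.0000
Node 0 (S = 110): continuation = 1/1.08·[0.8444·36.3385 + 0.1556·0.0000] = 28.4128; exercise value = 11.0000 ≤ continuation, so V_0 = 28.4128

€28.41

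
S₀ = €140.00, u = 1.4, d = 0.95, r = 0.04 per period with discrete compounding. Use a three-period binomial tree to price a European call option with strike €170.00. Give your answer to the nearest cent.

Risk-neutral probability p = (1 + 0.04 − 0.95)/(1.4 − 0.95) = 0.0900/0.4500 = 0.2000
Terminal stock prices: S_uuu = 384.2, S_uud = 260.7, S_udd = 176.9, S_ddd = 120
Terminal payoffs (S − K): max(214.2, 0) = 214.2, max(90.68, 0) = 90.68, max(6.89, 0) = 6.89, max(-49.97, 0) = 0
Node uu (S = 274.4): V_uu = 1/1.04·[0.2000·214.1600 + 0.8000·90.6800] = 110.9385
Node ud (S = 186.2): V_ud = 1/1.04·[0.2000·90.6800 + 0.8000·6.8900] = 22.7385
Node dd (S = 126.3): V_dd = 1/1.04·[0.2000·6.8900 + 0.8000·0.0000] = 1.3250
Node u (S = 196): V_u = 1/1.04·[0.2000·110.9385 + 0.8000·22.7385] = 38.8254
Node d (S = 133): V_d = 1/1.04·[0.2000·22.7385 + 0.8000·1.3250] = 5.3920
Node 0 (S = 140): V_0 = 1/1.04·[0.2000·38.8254 + 0.8000·5.3920] = 11.6141

€11.61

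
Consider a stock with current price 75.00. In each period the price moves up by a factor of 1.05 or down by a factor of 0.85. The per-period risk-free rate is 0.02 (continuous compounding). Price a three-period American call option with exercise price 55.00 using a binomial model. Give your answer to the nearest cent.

Risk-neutral probability p = (e^0.02 − 0.85)/(1.05 − 0.85) = 0.1702/0.2000 = 0.8510
Terminal stock prices: S_uuu = 86.82, S_uud = 70.28, S_udd = 56.9, S_ddd = 46.06
Terminal payoffs (S − K): max(31.82, 0) = 31.82, max(15.28, 0) = 15.28, max(1.897, 0) = 1.897, max(-8.941, 0) = 0
Node uu (S = 82.69): continuation = e^(−0.02)·[0.8510·31.8219 + 0.1490·15.2844] = 28.7766; exercise value = 27.6875 ≤ continuation, so V_uu = 28.7766
Node ud (S = 66.94): continuation = e^(−0.02)·[0.8510·15.2844 + 0.1490·1.8969] = 13.0266; exercise value = 11.9375 ≤ continuation, so V_ud = 13.0266
Node dd (S = 54.19): continuation = e^(−0.02)·[0.8510·1.8969 + 0.1490·0.0000] = 1.5823; exercise value = 0.0000 ≤ continuation, so V_dd = 1.5823
Node u (S = 78.75): continuation = e^(−0.02)·[0.8510·28.7766 + 0.1490·13.0266] = 25.9066; exercise value = 23.7500 ≤ continuation, so V_u = 25.9066
Node d (S = 63.75): continuation = e^(−0.02)·[0.8510·13.0266 + 0.1490·1.5823] = 11.0973; exercise value = 8.7500 ≤ continuation, so V_d = 11.0973
Node 0 (S = 75): continuation = e^(−0.02)·[0.8510·25.9066 + 0.1490·11.0973] = 23.2308; exercise value = 20.0000 ≤ continuation, so V_0 = 23.2308

23.23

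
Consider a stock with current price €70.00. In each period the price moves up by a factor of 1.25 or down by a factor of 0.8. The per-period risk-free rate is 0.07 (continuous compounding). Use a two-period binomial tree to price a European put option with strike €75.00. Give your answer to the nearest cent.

Risk-neutral probability p = (e^0.07 − 0.8)/(1.25 − 0.8) = 0.2725/0.4500 = 0.6056
Terminal stock prices: S_uu = 109.4, S_ud = 70, S_dd = 44.8
Terminal payoffs (K − S): max(-34.38, 0) = 0, max(5, 0) = 5, max(30.2, 0) = 30.2
Node u (S = 87.5): V_u = e^(−0.07)·[0.6056·0.0000 + 0.3944·5.0000] = 1.8388
Node d (S = 56): V_d = e^(−0.07)·[0.6056·5.0000 + 0.3944·30.2000] = 13.9295
Node 0 (S = 70): V_0 = e^(−0.07)·[0.6056·1.8388 + 0.3944·13.9295] = 6.1610

€6.16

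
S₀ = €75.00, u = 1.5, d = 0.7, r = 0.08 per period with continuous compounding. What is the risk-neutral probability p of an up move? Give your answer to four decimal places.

Risk-neutral probability p = (e^0.08 − 0.7)/(1.5 − 0.7) = 0.3833/0.8000 = 0.4791

p = 0.4791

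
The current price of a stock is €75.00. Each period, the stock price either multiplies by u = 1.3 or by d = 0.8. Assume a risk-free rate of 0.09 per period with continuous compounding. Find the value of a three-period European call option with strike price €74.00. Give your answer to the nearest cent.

€23.05

Risk-neutral probability p = (e^0.09 − 0.8)/(1.3 − 0.8) = 0.2942/0.5000 = 0.5883
Terminal stock prices: S_uuu = 164.8, S_uud = 101.4, S_udd = 62.4, S_ddd = 38.4
Terminal payoffs (S − K): max(90.78, 0) = 90.78, max(27.4, 0) = 27.4, max(-11.6, 0) = 0, max(-35.6, 0) = 0
Node uu (S = 126.8): V_uu = e^(−0.09)·[0.5883·90.7750 + 0.4117·27.4000] = 59.1191
Node ud (S = 78): V_ud = e^(−0.09)·[0.5883·27.4000 + 0.4117·0.0000] = 14.7333
Node dd (S = 48): V_dd = e^(−0.09)·[0.5883·0.0000 + 0.4117·0.0000] = 0.0000
Node u (S = 97.5): V_u = e^(−0.09)·[0.5883·59.1191 + 0.4117·14.7333] = 37.3319
Node d (S = 60): V_d = e^(−0.09)·[0.5883·14.7333 + 0.4117·0.0000] = 7.9222
Node 0 (S = 75): V_0 = e^(−0.09)·[0.5883·37.3319 + 0.4117·7.9222] = 23.0542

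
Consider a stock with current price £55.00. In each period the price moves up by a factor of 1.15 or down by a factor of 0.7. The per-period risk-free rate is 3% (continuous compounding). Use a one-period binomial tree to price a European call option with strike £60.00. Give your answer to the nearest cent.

£2.32

Risk-neutral probability p = (e^0.03 − 0.7)/(1.15 − 0.7) = 0.3305/0.4500 = 0.7343
Terminal stock prices: S_u = 63.25, S_d = 38.5
Terminal payoffs (S − K): max(3.25, 0) = 3.25, max(-21.5, 0) = 0
Node 0 (S = 55): V_0 = e^(−0.03)·[0.7343·3.2500 + 0.2657·0.0000] = 2.3161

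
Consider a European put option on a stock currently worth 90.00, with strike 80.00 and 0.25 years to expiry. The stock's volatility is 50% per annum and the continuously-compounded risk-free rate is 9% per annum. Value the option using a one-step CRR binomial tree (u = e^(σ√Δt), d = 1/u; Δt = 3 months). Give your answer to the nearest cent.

CRR parameters: u = e^(σ√Δt) = e^(0.5·√0.25) = 1.2840, d = 1/u = 0.7788
Per-period rate: rΔt = 0.09·0.25 = 0.0225, so R = e^0.0225 = 1.0228
Risk-neutral probability p = (e^0.0225 − 0.7788)/(1.2840 − 0.7788) = 0.2440/0.5052 = 0.4829
Terminal stock prices: S_u = 115.6, S_d = 70.09
Terminal payoffs (K − S): max(-35.56, 0) = 0, max(9.908, 0) = 9.908
Node 0 (S = 90): V_0 = e^(−0.0225)·[0.4829·0.0000 + 0.5171·9.9079] = 5.0098

5.01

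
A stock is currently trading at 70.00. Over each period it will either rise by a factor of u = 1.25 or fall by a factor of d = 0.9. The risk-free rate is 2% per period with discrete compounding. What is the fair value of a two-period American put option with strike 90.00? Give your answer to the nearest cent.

Risk-neutral probability p = (1 + 0.02 − 0.9)/(1.25 − 0.9) = 0.1200/0.3500 = 0.3429
Terminal stock prices: S_uu = 109.4, S_ud = 78.75, S_dd = 56.7
Terminal payoffs (K − S): max(-19.38, 0) = 0, max(11.25, 0) = 11.25, max(33.3, 0) = 33.3
Node u (S = 87.5): continuation = 1/1.02·[0.3429·0.0000 + 0.6571·11.2500] = 7.2479; exercise value = 2.5000 ≤ continuation, so V_u = 7.2479
Node d (S = 63): continuation = 1/1.02·[0.3429·11.2500 + 0.6571·33.3000] = 25.2353; exercise value = 27.0000 > continuation, so V_d = 27.0000 (exercise)
Node 0 (S = 70): continuation = 1/1.02·[0.3429·7.2479 + 0.6571·27.0000] = 19.8312; exercise value = 20.0000 > continuation, so V_0 = 20.0000 (exercise)

20.00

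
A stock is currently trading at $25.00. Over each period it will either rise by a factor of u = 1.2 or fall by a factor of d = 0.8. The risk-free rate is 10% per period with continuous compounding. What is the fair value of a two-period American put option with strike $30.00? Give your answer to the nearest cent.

$5.00

Risk-neutral probability p = (e^0.1 − 0.8)/(1.2 − 0.8) = 0.3052/0.4000 = 0.7629
Terminal stock prices: S_uu = 36, S_ud = 24, S_dd = 16
Terminal payoffs (K − S): max(-6, 0) = 0, max(6, 0) = 6, max(14, 0) = 14
Node u (S = 30): continuation = e^(−0.1)·[0.7629·0.0000 + 0.2371·6.0000] = 1.2871; exercise value = 0.0000 ≤ continuation, so V_u = 1.2871
Node d (S = 20): continuation = e^(−0.1)·[0.7629·6.0000 + 0.2371·14.0000] = 7.1451; exercise value = 10.0000 > continuation, so V_d = 10.0000 (exercise)
Node 0 (S = 25): continuation = e^(−0.1)·[0.7629·1.2871 + 0.2371·10.0000] = 3.0336; exercise value = 5.0000 > continuation, so V_0 = 5.0000 (exercise)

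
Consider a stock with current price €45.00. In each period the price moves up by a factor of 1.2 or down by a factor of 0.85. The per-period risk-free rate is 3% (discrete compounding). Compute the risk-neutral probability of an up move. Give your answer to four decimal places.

Risk-neutral probability p = (1 + 0.03 − 0.85)/(1.2 − 0.85) = 0.1800/0.3500 = 0.5143

p = 0.5143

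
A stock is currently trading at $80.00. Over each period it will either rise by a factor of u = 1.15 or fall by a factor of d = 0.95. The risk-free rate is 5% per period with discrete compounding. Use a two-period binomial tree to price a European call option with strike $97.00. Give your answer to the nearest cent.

$2.00

Risk-neutral probability p = (1 + 0.05 − 0.95)/(1.15 − 0.95) = 0.1000/0.2000 = 0.5000
Terminal stock prices: S_uu = 105.8, S_ud = 87.4, S_dd = 72.2
Terminal payoffs (S − K): max(8.8, 0) = 8.8, max(-9.6, 0) = 0, max(-24.8, 0) = 0
Node u (S = 92): V_u = 1/1.05·[0.5000·8.8000 + 0.5000·0.0000] = 4.1905
Node d (S = 76): V_d = 1/1.05·[0.5000·0.0000 + 0.5000·0.0000] = 0.0000
Node 0 (S = 80): V_0 = 1/1.05·[0.5000·4.1905 + 0.5000·0.0000] = 1.9955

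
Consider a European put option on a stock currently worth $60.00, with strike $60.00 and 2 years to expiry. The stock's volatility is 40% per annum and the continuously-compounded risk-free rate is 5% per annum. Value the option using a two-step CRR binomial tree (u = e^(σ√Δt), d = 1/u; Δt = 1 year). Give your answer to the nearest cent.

CRR parameters: u = e^(σ√Δt) = e^(0.4·√1) = 1.4918, d = 1/u = 0.6703
Per-period rate: rΔt = 0.05·1 = 0.05, so R = e^0.05 = 1.0513
Risk-neutral probability p = (e^0.05 − 0.6703)/(1.4918 − 0.6703) = 0.3810/0.8215 = 0.4637
Terminal stock prices: S_uu = 133.5, S_ud = 60, S_dd = 26.96
Terminal payoffs (K − S): max(-73.53, 0) = 0, max(0, 0) = 0, max(33.04, 0) = 33.04
Node u (S = 89.51): V_u = e^(−0.05)·[0.4637·0.0000 + 0.5363·0.0000] = 0.0000
Node d (S = 40.22): V_d = e^(−0.05)·[0.4637·0.0000 + 0.5363·33.0403] = 16.8546
Node 0 (S = 60): V_0 = e^(−0.05)·[0.4637·0.0000 + 0.5363·16.8546] = 8.5979

$8.60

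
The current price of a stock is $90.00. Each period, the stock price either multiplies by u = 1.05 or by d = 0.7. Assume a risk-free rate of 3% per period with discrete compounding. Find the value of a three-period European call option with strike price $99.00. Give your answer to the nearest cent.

$3.98

Risk-neutral probability p = (1 + 0.03 − 0.7)/(1.05 − 0.7) = 0.3300/0.3500 = 0.9429
Terminal stock prices: S_uuu = 104.2, S_uud = 69.46, S_udd = 46.3, S_ddd = 30.87
Terminal payoffs (S − K): max(5.186, 0) = 5.186, max(-29.54, 0) = 0, max(-52.7, 0) = 0, max(-68.13, 0) = 0
Node uu (S = 99.23): V_uu = 1/1.03·[0.9429·5.1863 + 0.0571·0.0000] = 4.7475
Node ud (S = 66.15): V_ud = 1/1.03·[0.9429·0.0000 + 0.0571·0.0000] = 0.0000
Node dd (S = 44.1): V_dd = 1/1.03·[0.9429·0.0000 + 0.0571·0.0000] = 0.0000
Node u (S = 94.5): V_u = 1/1.03·[0.9429·4.7475 + 0.0571·0.0000] = 4.3458
Node d (S = 63): V_d = 1/1.03·[0.9429·0.0000 + 0.0571·0.0000] = 0.0000
Node 0 (S = 90): V_0 = 1/1.03·[0.9429·4.3458 + 0.0571·0.0000] = 3.9781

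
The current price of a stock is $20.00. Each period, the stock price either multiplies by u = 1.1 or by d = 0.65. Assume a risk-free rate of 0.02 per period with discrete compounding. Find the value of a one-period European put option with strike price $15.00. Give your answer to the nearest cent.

$0.35

Risk-neutral probability p = (1 + 0.02 − 0.65)/(1.1 − 0.65) = 0.3700/0.4500 = 0.8222
Terminal stock prices: S_u = 22, S_d = 13
Terminal payoffs (K − S): max(-7, 0) = 0, max(2, 0) = 2
Node 0 (S = 20): V_0 = 1/1.02·[0.8222·0.0000 + 0.1778·2.0000] = 0.3486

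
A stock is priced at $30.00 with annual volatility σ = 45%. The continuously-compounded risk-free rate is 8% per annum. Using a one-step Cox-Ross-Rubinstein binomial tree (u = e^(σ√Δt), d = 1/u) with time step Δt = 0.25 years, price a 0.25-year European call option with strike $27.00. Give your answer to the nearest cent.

$5.06

CRR parameters: u = e^(σ√Δt) = e^(0.45·√0.25) = 1.2523, d = 1/u = 0.7985
Per-period rate: rΔt = 0.08·0.25 = 0.02, so R = e^0.02 = 1.0202
Risk-neutral probability p = (e^0.02 − 0.7985)/(1.2523 − 0.7985) = 0.2217/0.4538 = 0.4885
Terminal stock prices: S_u = 37.57, S_d = 23.96
Terminal payoffs (S − K): max(10.57, 0) = 10.57, max(-3.045, 0) = 0
Node 0 (S = 30): V_0 = e^(−0.02)·[0.4885·10.5697 + 0.5115·0.0000] = 5.0611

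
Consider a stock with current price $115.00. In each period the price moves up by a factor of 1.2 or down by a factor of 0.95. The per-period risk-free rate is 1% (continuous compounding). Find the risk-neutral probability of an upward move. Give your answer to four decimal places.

Risk-neutral probability p = (e^0.01 − 0.95)/(1.2 − 0.95) = 0.0601/0.2500 = 0.2402

p = 0.2402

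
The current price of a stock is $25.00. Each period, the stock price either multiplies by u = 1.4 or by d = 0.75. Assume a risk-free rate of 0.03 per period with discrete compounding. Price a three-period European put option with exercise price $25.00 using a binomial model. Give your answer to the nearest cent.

Risk-neutral probability p = (1 + 0.03 − 0.75)/(1.4 − 0.75) = 0.2800/0.6500 = 0.4308
Terminal stock prices: S_uuu = 68.6, S_uud = 36.75, S_udd = 19.69, S_ddd = 10.55
Terminal payoffs (K − S): max(-43.6, 0) = 0, max(-11.75, 0) = 0, max(5.312, 0) = 5.312, max(14.45, 0) = 14.45
Node uu (S = 49): V_uu = 1/1.03·[0.4308·0.0000 + 0.5692·0.0000] = 0.0000
Node ud (S = 26.25): V_ud = 1/1.03·[0.4308·0.0000 + 0.5692·5.3125] = 2.9360
Node dd (S = 14.06): V_dd = 1/1.03·[0.4308·5.3125 + 0.5692·14.4531] = 10.2093
Node u (S = 35): V_u = 1/1.03·[0.4308·0.0000 + 0.5692·2.9360] = 1.6226
Node d (S = 18.75): V_d = 1/1.03·[0.4308·2.9360 + 0.5692·10.2093] = 6.8701
Node 0 (S = 25): V_0 = 1/1.03·[0.4308·1.6226 + 0.5692·6.8701] = 4.4754

$4.48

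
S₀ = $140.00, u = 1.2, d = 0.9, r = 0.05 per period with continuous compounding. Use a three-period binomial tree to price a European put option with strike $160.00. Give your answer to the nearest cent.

Risk-neutral probability p = (e^0.05 − 0.9)/(1.2 − 0.9) = 0.1513/0.3000 = 0.5042
Terminal stock prices: S_uuu = 241.9, S_uud = 181.4, S_udd = 136.1, S_ddd = 102.1
Terminal payoffs (K − S): max(-81.92, 0) = 0, max(-21.44, 0) = 0, max(23.92, 0) = 23.92, max(57.94, 0) = 57.94
Node uu (S = 201.6): V_uu = e^(−0.05)·[0.5042·0.0000 + 0.4958·0.0000] = 0.0000
Node ud (S = 151.2): V_ud = e^(−0.05)·[0.5042·0.0000 + 0.4958·23.9200] = 11.2803
Node dd (S = 113.4): V_dd = e^(−0.05)·[0.5042·23.9200 + 0.4958·57.9400] = 38.7967
Node u (S = 168): V_u = e^(−0.05)·[0.5042·0.0000 + 0.4958·11.2803] = 5.3196
Node d (S = 126): V_d = e^(−0.05)·[0.5042·11.2803 + 0.4958·38.7967] = 23.7065
Node 0 (S = 140): V_0 = e^(−0.05)·[0.5042·5.3196 + 0.4958·23.7065] = 13.7311

$13.73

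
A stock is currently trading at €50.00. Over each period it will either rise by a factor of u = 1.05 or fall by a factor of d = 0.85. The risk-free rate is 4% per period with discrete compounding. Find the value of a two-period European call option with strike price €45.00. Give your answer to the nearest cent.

Risk-neutral probability p = (1 + 0.04 − 0.85)/(1.05 − 0.85) = 0.1900/0.2000 = 0.9500
Terminal stock prices: S_uu = 55.12, S_ud = 44.62, S_dd = 36.12
Terminal payoffs (S − K): max(10.12, 0) = 10.12, max(-0.375, 0) = 0, max(-8.875, 0) = 0
Node u (S = 52.5): V_u = 1/1.04·[0.9500·10.1250 + 0.0500·0.0000] = 9.2488
Node d (S = 42.5): V_d = 1/1.04·[0.9500·0.0000 + 0.0500·0.0000] = 0.0000
Node 0 (S = 50): V_0 = 1/1.04·[0.9500·9.2488 + 0.0500·0.0000] = 8.4484

€8.45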